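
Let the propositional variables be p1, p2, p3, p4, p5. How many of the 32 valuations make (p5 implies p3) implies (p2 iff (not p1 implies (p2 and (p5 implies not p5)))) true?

24

Initial set: {((p5 implies p3) implies (p2 iff (not p1 implies (p2 and (p5 implies not p5)))))}.
((p5 implies p3) implies (p2 iff (not p1 implies (p2 and (p5 implies not p5))))): β-rule — branch into not (p5 implies p3)  //  (p2 iff (not p1 implies (p2 and (p5 implies not p5)))).
  branch 1 (add not (p5 implies p3)):
    not (p5 implies p3): α-rule — add p5, not p3.
    ○ open, literals {p3=F, p5=T}.
  branch 2 (add (p2 iff (not p1 implies (p2 and (p5 implies not p5))))):
    (p2 iff (not p1 implies (p2 and (p5 implies not p5)))): β-rule — branch into p2, (not p1 implies (p2 and (p5 implies not p5)))  //  not p2, not (not p1 implies (p2 and (p5 implies not p5))).
      branch 2.1 (add p2, (not p1 implies (p2 and (p5 implies not p5)))):
        (not p1 implies (p2 and (p5 implies not p5))): β-rule — branch into not not p1  //  (p2 and (p5 implies not p5)).
          branch 2.1.1 (add not not p1):
            ○ open, literals {p1=T, p2=T}.
          branch 2.1.2 (add (p2 and (p5 implies not p5))):
            (p2 and (p5 implies not p5)): α-rule — add p2, (p5 implies not p5).
            (p5 implies not p5): β-rule — branch into not p5  //  not p5.
              branch 2.1.2.1 (add not p5):
                ○ open, literals {p2=T, p5=F}.
              branch 2.1.2.2 (add not p5):
                ○ open, literals {p2=T, p5=F}.
      branch 2.2 (add not p2, not (not p1 implies (p2 and (p5 implies not p5)))):
        not (not p1 implies (p2 and (p5 implies not p5))): α-rule — add not p1, not (p2 and (p5 implies not p5)).
        not (p2 and (p5 implies not p5)): β-rule — branch into not p2  //  not (p5 implies not p5).
          branch 2.2.1 (add not p2):
            ○ open, literals {p1=F, p2=F}.
          branch 2.2.2 (add not (p5 implies not p5)):
            not (p5 implies not p5): α-rule — add p5, not not p5.
            ○ open, literals {p1=F, p2=F, p5=T}.
0 branches closed, 6 open.
Each open branch fixes some atoms; the unmentioned ones are free. Counting distinct full assignments: branch {p3=F, p5=T} (p1, p2, p4) contributes 8 new; branch {p1=T, p2=T} (p3, p4, p5) contributes 6 new; branch {p2=T, p5=F} (p1, p3, p4) contributes 4 new; branch {p2=T, p5=F} (p1, p3, p4) contributes 0 new; branch {p1=F, p2=F} (p3, p4, p5) contributes 6 new; branch {p1=F, p2=F, p5=T} (p3, p4) contributes 0 new. Total: 24.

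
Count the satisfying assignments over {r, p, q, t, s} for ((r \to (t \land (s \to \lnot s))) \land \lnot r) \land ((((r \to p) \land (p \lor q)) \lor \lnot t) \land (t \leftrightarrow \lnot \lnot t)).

Initial set: {T (((r \to (t \land (s \to \lnot s))) \land \lnot r) \land ((((r \to p) \land (p \lor q)) \lor \lnot t) \land (t \leftrightarrow \lnot \lnot t)))}.
T (((r \to (t \land (s \to \lnot s))) \land \lnot r) \land ((((r \to p) \land (p \lor q)) \lor \lnot t) \land (t \leftrightarrow \lnot \lnot t))): α-rule — add T ((r \to (t \land (s \to \lnot s))) \land \lnot r), T ((((r \to p) \land (p \lor q)) \lor \lnot t) \land (t \leftrightarrow \lnot \lnot t)).
T ((r \to (t \land (s \to \lnot s))) \land \lnot r): α-rule — add T (r \to (t \land (s \to \lnot s))), T \lnot r.
T ((((r \to p) \land (p \lor q)) \lor \lnot t) \land (t \leftrightarrow \lnot \lnot t)): α-rule — add T (((r \to p) \land (p \lor q)) \lor \lnot t), T (t \leftrightarrow \lnot \lnot t).
T (r \to (t \land (s \to \lnot s))): β-rule — branch into F r  //  T (t \land (s \to \lnot s)).
  branch 1 (add F r):
    T (((r \to p) \land (p \lor q)) \lor \lnot t): β-rule — branch into T ((r \to p) \land (p \lor q))  //  T \lnot t.
      branch 1.1 (add T ((r \to p) \land (p \lor q))):
        T ((r \to p) \land (p \lor q)): α-rule — add T (r \to p), T (p \lor q).
        T (t \leftrightarrow \lnot \lnot t): β-rule — branch into T t, T \lnot \lnot t  //  F t, F \lnot \lnot t.
          branch 1.1.1 (add T t, T \lnot \lnot t):
            T \lnot \lnot t: drop double negation, giving T t.
            T (r \to p): β-rule — branch into F r  //  T p.
              branch 1.1.1.1 (add F r):
                T (p \lor q): β-rule — branch into T p  //  T q.
                  branch 1.1.1.1.1 (add T p):
                    ○ open, literals {p=T, r=F, t=T}.
                  branch 1.1.1.1.2 (add T q):
                    ○ open, literals {q=T, r=F, t=T}.
              branch 1.1.1.2 (add T p):
                T (p \lor q): β-rule — branch into T p  //  T q.
                  branch 1.1.1.2.1 (add T p):
                    ○ open, literals {p=T, r=F, t=T}.
                  branch 1.1.1.2.2 (add T q):
                    ○ open, literals {p=T, q=T, r=F, t=T}.
          branch 1.1.2 (add F t, F \lnot \lnot t):
            F \lnot \lnot t: drop double negation, giving F t.
            T (r \to p): β-rule — branch into F r  //  T p.
              branch 1.1.2.1 (add F r):
                T (p \lor q): β-rule — branch into T p  //  T q.
                  branch 1.1.2.1.1 (add T p):
                    ○ open, literals {p=T, r=F, t=F}.
                  branch 1.1.2.1.2 (add T q):
                    ○ open, literals {q=T, r=F, t=F}.
              branch 1.1.2.2 (add T p):
                T (p \lor q): β-rule — branch into T p  //  T q.
                  branch 1.1.2.2.1 (add T p):
                    ○ open, literals {p=T, r=F, t=F}.
                  branch 1.1.2.2.2 (add T q):
                    ○ open, literals {p=T, q=T, r=F, t=F}.
      branch 1.2 (add T \lnot t):
        T (t \leftrightarrow \lnot \lnot t): β-rule — branch into T t, T \lnot \lnot t  //  F t, F \lnot \lnot t.
          branch 1.2.1 (add T t, T \lnot \lnot t):
            × closes — contains both t and \lnot t.
          branch 1.2.2 (add F t, F \lnot \lnot t):
            F \lnot \lnot t: drop double negation, giving F t.
            ○ open, literals {r=F, t=F}.
  branch 2 (add T (t \land (s \to \lnot s))):
    T (t \land (s \to \lnot s)): α-rule — add T t, T (s \to \lnot s).
    T (((r \to p) \land (p \lor q)) \lor \lnot t): β-rule — branch into T ((r \to p) \land (p \lor q))  //  T \lnot t.
      branch 2.1 (add T ((r \to p) \land (p \lor q))):
        T ((r \to p) \land (p \lor q)): α-rule — add T (r \to p), T (p \lor q).
        T (t \leftrightarrow \lnot \lnot t): β-rule — branch into T t, T \lnot \lnot t  //  F t, F \lnot \lnot t.
          branch 2.1.1 (add T t, T \lnot \lnot t):
            T \lnot \lnot t: drop double negation, giving T t.
            T (s \to \lnot s): β-rule — branch into F s  //  T \lnot s.
              branch 2.1.1.1 (add F s):
                T (r \to p): β-rule — branch into F r  //  T p.
                  branch 2.1.1.1.1 (add F r):
                    T (p \lor q): β-rule — branch into T p  //  T q.
                      branch 2.1.1.1.1.1 (add T p):
                        ○ open, literals {p=T, r=F, s=F, t=T}.
                      branch 2.1.1.1.1.2 (add T q):
                        ○ open, literals {q=T, r=F, s=F, t=T}.
                  branch 2.1.1.1.2 (add T p):
                    T (p \lor q): β-rule — branch into T p  //  T q.
                      branch 2.1.1.1.2.1 (add T p):
                        ○ open, literals {p=T, r=F, s=F, t=T}.
                      branch 2.1.1.1.2.2 (add T q):
                        ○ open, literals {p=T, q=T, r=F, s=F, t=T}.
              branch 2.1.1.2 (add T \lnot s):
                T (r \to p): β-rule — branch into F r  //  T p.
                  branch 2.1.1.2.1 (add F r):
                    T (p \lor q): β-rule — branch into T p  //  T q.
                      branch 2.1.1.2.1.1 (add T p):
                        ○ open, literals {p=T, r=F, s=F, t=T}.
                      branch 2.1.1.2.1.2 (add T q):
                        ○ open, literals {q=T, r=F, s=F, t=T}.
                  branch 2.1.1.2.2 (add T p):
                    T (p \lor q): β-rule — branch into T p  //  T q.
                      branch 2.1.1.2.2.1 (add T p):
                        ○ open, literals {p=T, r=F, s=F, t=T}.
                      branch 2.1.1.2.2.2 (add T q):
                        ○ open, literals {p=T, q=T, r=F, s=F, t=T}.
          branch 2.1.2 (add F t, F \lnot \lnot t):
            × closes — contains both t and \lnot t.
      branch 2.2 (add T \lnot t):
        × closes — contains both t and \lnot t.
3 branches closed, 17 open.
Each open branch fixes some atoms; the unmentioned ones are free. Counting distinct full assignments: branch {p=T, r=F, t=T} (q, s) contributes 4 new; branch {q=T, r=F, t=T} (p, s) contributes 2 new; branch {p=T, r=F, t=T} (q, s) contributes 0 new; branch {p=T, q=T, r=F, t=T} (s) contributes 0 new; branch {p=T, r=F, t=F} (q, s) contributes 4 new; branch {q=T, r=F, t=F} (p, s) contributes 2 new; branch {p=T, r=F, t=F} (q, s) contributes 0 new; branch {p=T, q=T, r=F, t=F} (s) contributes 0 new; branch {r=F, t=F} (p, q, s) contributes 2 new; branch {p=T, r=F, s=F, t=T} (q) contributes 0 new; branch {q=T, r=F, s=F, t=T} (p) contributes 0 new; branch {p=T, r=F, s=F, t=T} (q) contributes 0 new; branch {p=T, q=T, r=F, s=F, t=T} (none free) contributes 0 new; branch {p=T, r=F, s=F, t=T} (q) contributes 0 new; branch {q=T, r=F, s=F, t=T} (p) contributes 0 new; branch {p=T, r=F, s=F, t=T} (q) contributes 0 new; branch {p=T, q=T, r=F, s=F, t=T} (none free) contributes 0 new. Total: 14.

14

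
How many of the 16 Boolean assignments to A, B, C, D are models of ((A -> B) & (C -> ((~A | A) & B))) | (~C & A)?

12

Initial set: {(((A -> B) & (C -> ((~A | A) & B))) | (~C & A))}.
(((A -> B) & (C -> ((~A | A) & B))) | (~C & A)): β-rule — branch into ((A -> B) & (C -> ((~A | A) & B)))  //  (~C & A).
  branch 1 (add ((A -> B) & (C -> ((~A | A) & B)))):
    ((A -> B) & (C -> ((~A | A) & B))): α-rule — add (A -> B), (C -> ((~A | A) & B)).
    (A -> B): β-rule — branch into ~A  //  B.
      branch 1.1 (add ~A):
        (C -> ((~A | A) & B)): β-rule — branch into ~C  //  ((~A | A) & B).
          branch 1.1.1 (add ~C):
            ○ open, literals {A=false, C=false}.
          branch 1.1.2 (add ((~A | A) & B)):
            ((~A | A) & B): α-rule — add (~A | A), B.
            (~A | A): β-rule — branch into ~A  //  A.
              branch 1.1.2.1 (add ~A):
                ○ open, literals {A=false, B=true}.
              branch 1.1.2.2 (add A):
                × closes — contains both A and ~A.
      branch 1.2 (add B):
        (C -> ((~A | A) & B)): β-rule — branch into ~C  //  ((~A | A) & B).
          branch 1.2.1 (add ~C):
            ○ open, literals {B=true, C=false}.
          branch 1.2.2 (add ((~A | A) & B)):
            ((~A | A) & B): α-rule — add (~A | A), B.
            (~A | A): β-rule — branch into ~A  //  A.
              branch 1.2.2.1 (add ~A):
                ○ open, literals {A=false, B=true}.
              branch 1.2.2.2 (add A):
                ○ open, literals {A=true, B=true}.
  branch 2 (add (~C & A)):
    (~C & A): α-rule — add ~C, A.
    ○ open, literals {A=true, C=false}.
1 branch closed, 6 open.
Each open branch fixes some atoms; the unmentioned ones are free. Counting distinct full assignments: branch {A=false, C=false} (B, D) contributes 4 new; branch {A=false, B=true} (C, D) contributes 2 new; branch {B=true, C=false} (A, D) contributes 2 new; branch {A=false, B=true} (C, D) contributes 0 new; branch {A=true, B=true} (C, D) contributes 2 new; branch {A=true, C=false} (B, D) contributes 2 new. Total: 12.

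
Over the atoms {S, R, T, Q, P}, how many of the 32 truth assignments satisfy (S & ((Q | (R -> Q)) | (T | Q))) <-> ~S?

2

Initial set: {((S & ((Q | (R -> Q)) | (T | Q))) <-> ~S)}.
((S & ((Q | (R -> Q)) | (T | Q))) <-> ~S): β-rule — branch into (S & ((Q | (R -> Q)) | (T | Q))), ~S  //  ~(S & ((Q | (R -> Q)) | (T | Q))), ~~S.
  branch 1 (add (S & ((Q | (R -> Q)) | (T | Q))), ~S):
    (S & ((Q | (R -> Q)) | (T | Q))): α-rule — add S, ((Q | (R -> Q)) | (T | Q)).
    × closes — contains both S and ~S.
  branch 2 (add ~(S & ((Q | (R -> Q)) | (T | Q))), ~~S):
    ~(S & ((Q | (R -> Q)) | (T | Q))): β-rule — branch into ~S  //  ~((Q | (R -> Q)) | (T | Q)).
      branch 2.1 (add ~S):
        × closes — contains both S and ~S.
      branch 2.2 (add ~((Q | (R -> Q)) | (T | Q))):
        ~((Q | (R -> Q)) | (T | Q)): α-rule — add ~(Q | (R -> Q)), ~(T | Q).
        ~(Q | (R -> Q)): α-rule — add ~Q, ~(R -> Q).
        ~(T | Q): α-rule — add ~T, ~Q.
        ~(R -> Q): α-rule — add R, ~Q.
        ○ open, literals {Q=false, R=true, S=true, T=false}.
2 branches closed, 1 open.
Each open branch fixes some atoms; the unmentioned ones are free. Counting distinct full assignments: branch {Q=false, R=true, S=true, T=false} (P) contributes 2 new. Total: 2.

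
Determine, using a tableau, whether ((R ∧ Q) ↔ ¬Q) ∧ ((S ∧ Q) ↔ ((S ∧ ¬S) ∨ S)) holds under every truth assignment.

Not valid

Assume the negation and expand:
Initial set: {F (((R ∧ Q) ↔ ¬Q) ∧ ((S ∧ Q) ↔ ((S ∧ ¬S) ∨ S)))}.
F (((R ∧ Q) ↔ ¬Q) ∧ ((S ∧ Q) ↔ ((S ∧ ¬S) ∨ S))): β-rule — branch into F ((R ∧ Q) ↔ ¬Q)  //  F ((S ∧ Q) ↔ ((S ∧ ¬S) ∨ S)).
  branch 1 (add F ((R ∧ Q) ↔ ¬Q)):
    F ((R ∧ Q) ↔ ¬Q): β-rule — branch into T (R ∧ Q), F ¬Q  //  F (R ∧ Q), T ¬Q.
      branch 1.1 (add T (R ∧ Q), F ¬Q):
        T (R ∧ Q): α-rule — add T R, T Q.
        ○ open, literals {Q=true, R=true}.
      branch 1.2 (add F (R ∧ Q), T ¬Q):
        F (R ∧ Q): β-rule — branch into F R  //  F Q.
          branch 1.2.1 (add F R):
            ○ open, literals {Q=false, R=false}.
          branch 1.2.2 (add F Q):
            ○ open, literals {Q=false}.
  branch 2 (add F ((S ∧ Q) ↔ ((S ∧ ¬S) ∨ S))):
    F ((S ∧ Q) ↔ ((S ∧ ¬S) ∨ S)): β-rule — branch into T (S ∧ Q), F ((S ∧ ¬S) ∨ S)  //  F (S ∧ Q), T ((S ∧ ¬S) ∨ S).
      branch 2.1 (add T (S ∧ Q), F ((S ∧ ¬S) ∨ S)):
        T (S ∧ Q): α-rule — add T S, T Q.
        F ((S ∧ ¬S) ∨ S): α-rule — add F (S ∧ ¬S), F S.
        × closes — contains both S and ¬S.
      branch 2.2 (add F (S ∧ Q), T ((S ∧ ¬S) ∨ S)):
        F (S ∧ Q): β-rule — branch into F S  //  F Q.
          branch 2.2.1 (add F S):
            T ((S ∧ ¬S) ∨ S): β-rule — branch into T (S ∧ ¬S)  //  T S.
              branch 2.2.1.1 (add T (S ∧ ¬S)):
                T (S ∧ ¬S): α-rule — add T S, T ¬S.
                × closes — contains both S and ¬S.
              branch 2.2.1.2 (add T S):
                × closes — contains both S and ¬S.
          branch 2.2.2 (add F Q):
            T ((S ∧ ¬S) ∨ S): β-rule — branch into T (S ∧ ¬S)  //  T S.
              branch 2.2.2.1 (add T (S ∧ ¬S)):
                T (S ∧ ¬S): α-rule — add T S, T ¬S.
                × closes — contains both S and ¬S.
              branch 2.2.2.2 (add T S):
                ○ open, literals {Q=false, S=true}.
4 branches closed, 4 open.
An open branch gives a countermodel: Q=true, R=true (unmentioned atoms arbitrary); under it the original formula is false.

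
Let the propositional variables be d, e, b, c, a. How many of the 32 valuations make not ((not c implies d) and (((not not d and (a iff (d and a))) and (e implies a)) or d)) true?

16

Initial set: {not ((not c implies d) and (((not not d and (a iff (d and a))) and (e implies a)) or d))}.
not ((not c implies d) and (((not not d and (a iff (d and a))) and (e implies a)) or d)): β-rule — branch into not (not c implies d)  //  not (((not not d and (a iff (d and a))) and (e implies a)) or d).
  branch 1 (add not (not c implies d)):
    not (not c implies d): α-rule — add not c, not d.
    ○ open, literals {c=F, d=F}.
  branch 2 (add not (((not not d and (a iff (d and a))) and (e implies a)) or d)):
    not (((not not d and (a iff (d and a))) and (e implies a)) or d): α-rule — add not ((not not d and (a iff (d and a))) and (e implies a)), not d.
    not ((not not d and (a iff (d and a))) and (e implies a)): β-rule — branch into not (not not d and (a iff (d and a)))  //  not (e implies a).
      branch 2.1 (add not (not not d and (a iff (d and a)))):
        not (not not d and (a iff (d and a))): β-rule — branch into not not not d  //  not (a iff (d and a)).
          branch 2.1.1 (add not not not d):
            not not not d: drop double negation, giving not d.
            ○ open, literals {d=F}.
          branch 2.1.2 (add not (a iff (d and a))):
            not (a iff (d and a)): β-rule — branch into a, not (d and a)  //  not a, (d and a).
              branch 2.1.2.1 (add a, not (d and a)):
                not (d and a): β-rule — branch into not d  //  not a.
                  branch 2.1.2.1.1 (add not d):
                    ○ open, literals {a=T, d=F}.
                  branch 2.1.2.1.2 (add not a):
                    × closes — contains both a and not a.
              branch 2.1.2.2 (add not a, (d and a)):
                (d and a): α-rule — add d, a.
                × closes — contains both d and not d.
      branch 2.2 (add not (e implies a)):
        not (e implies a): α-rule — add e, not a.
        ○ open, literals {a=F, d=F, e=T}.
2 branches closed, 4 open.
Each open branch fixes some atoms; the unmentioned ones are free. Counting distinct full assignments: branch {c=F, d=F} (e, b, a) contributes 8 new; branch {d=F} (e, b, c, a) contributes 8 new; branch {a=T, d=F} (e, b, c) contributes 0 new; branch {a=F, d=F, e=T} (b, c) contributes 0 new. Total: 16.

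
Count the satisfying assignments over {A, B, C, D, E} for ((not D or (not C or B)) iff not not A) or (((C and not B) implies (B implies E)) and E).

Initial set: {(((not D or (not C or B)) iff not not A) or (((C and not B) implies (B implies E)) and E))}.
(((not D or (not C or B)) iff not not A) or (((C and not B) implies (B implies E)) and E)): β-rule — branch into ((not D or (not C or B)) iff not not A)  //  (((C and not B) implies (B implies E)) and E).
  branch 1 (add ((not D or (not C or B)) iff not not A)):
    ((not D or (not C or B)) iff not not A): β-rule — branch into (not D or (not C or B)), not not A  //  not (not D or (not C or B)), not not not A.
      branch 1.1 (add (not D or (not C or B)), not not A):
        not not A: drop double negation, giving A.
        (not D or (not C or B)): β-rule — branch into not D  //  (not C or B).
          branch 1.1.1 (add not D):
            ○ open, literals {A=true, D=false}.
          branch 1.1.2 (add (not C or B)):
            (not C or B): β-rule — branch into not C  //  B.
              branch 1.1.2.1 (add not C):
                ○ open, literals {A=true, C=false}.
              branch 1.1.2.2 (add B):
                ○ open, literals {A=true, B=true}.
      branch 1.2 (add not (not D or (not C or B)), not not not A):
        not (not D or (not C or B)): α-rule — add not not D, not (not C or B).
        not not not A: drop double negation, giving not A.
        not (not C or B): α-rule — add not not C, not B.
        ○ open, literals {A=false, B=false, C=true, D=true}.
  branch 2 (add (((C and not B) implies (B implies E)) and E)):
    (((C and not B) implies (B implies E)) and E): α-rule — add ((C and not B) implies (B implies E)), E.
    ((C and not B) implies (B implies E)): β-rule — branch into not (C and not B)  //  (B implies E).
      branch 2.1 (add not (C and not B)):
        not (C and not B): β-rule — branch into not C  //  not not B.
          branch 2.1.1 (add not C):
            ○ open, literals {C=false, E=true}.
          branch 2.1.2 (add not not B):
            ○ open, literals {B=true, E=true}.
      branch 2.2 (add (B implies E)):
        (B implies E): β-rule — branch into not B  //  E.
          branch 2.2.1 (add not B):
            ○ open, literals {B=false, E=true}.
          branch 2.2.2 (add E):
            ○ open, literals {E=true}.
0 branches closed, 8 open.
Each open branch fixes some atoms; the unmentioned ones are free. Counting distinct full assignments: branch {A=true, D=false} (B, C, E) contributes 8 new; branch {A=true, C=false} (B, D, E) contributes 4 new; branch {A=true, B=true} (C, D, E) contributes 2 new; branch {A=false, B=false, C=true, D=true} (E) contributes 2 new; branch {C=false, E=true} (A, B, D) contributes 4 new; branch {B=true, E=true} (A, C, D) contributes 2 new; branch {B=false, E=true} (A, C, D) contributes 2 new; branch {E=true} (A, B, C, D) contributes 0 new. Total: 24.

24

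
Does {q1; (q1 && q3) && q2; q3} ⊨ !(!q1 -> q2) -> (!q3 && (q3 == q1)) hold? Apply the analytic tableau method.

Initial set: {q1; ((q1 && q3) && q2); q3; !(!(!q1 -> q2) -> (!q3 && (q3 == q1)))}.
((q1 && q3) && q2): α-rule — add (q1 && q3), q2.
!(!(!q1 -> q2) -> (!q3 && (q3 == q1))): α-rule — add !(!q1 -> q2), !(!q3 && (q3 == q1)).
(q1 && q3): α-rule — add q1, q3.
!(!q1 -> q2): α-rule — add !q1, !q2.
× closes — contains both q1 and !q1.
All 1 branch closes.
Every branch closed, so the premises entail the conclusion.

Yes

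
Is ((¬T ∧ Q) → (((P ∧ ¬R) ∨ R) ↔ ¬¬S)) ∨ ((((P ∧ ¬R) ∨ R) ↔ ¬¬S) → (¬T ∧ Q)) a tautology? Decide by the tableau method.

Assume the negation and expand:
Initial set: {¬(((¬T ∧ Q) → (((P ∧ ¬R) ∨ R) ↔ ¬¬S)) ∨ ((((P ∧ ¬R) ∨ R) ↔ ¬¬S) → (¬T ∧ Q)))}.
¬(((¬T ∧ Q) → (((P ∧ ¬R) ∨ R) ↔ ¬¬S)) ∨ ((((P ∧ ¬R) ∨ R) ↔ ¬¬S) → (¬T ∧ Q))): α-rule — add ¬((¬T ∧ Q) → (((P ∧ ¬R) ∨ R) ↔ ¬¬S)), ¬((((P ∧ ¬R) ∨ R) ↔ ¬¬S) → (¬T ∧ Q)).
¬((¬T ∧ Q) → (((P ∧ ¬R) ∨ R) ↔ ¬¬S)): α-rule — add (¬T ∧ Q), ¬(((P ∧ ¬R) ∨ R) ↔ ¬¬S).
¬((((P ∧ ¬R) ∨ R) ↔ ¬¬S) → (¬T ∧ Q)): α-rule — add (((P ∧ ¬R) ∨ R) ↔ ¬¬S), ¬(¬T ∧ Q).
(¬T ∧ Q): α-rule — add ¬T, Q.
¬(((P ∧ ¬R) ∨ R) ↔ ¬¬S): β-rule — branch into ((P ∧ ¬R) ∨ R), ¬¬¬S  //  ¬((P ∧ ¬R) ∨ R), ¬¬S.
  branch 1 (add ((P ∧ ¬R) ∨ R), ¬¬¬S):
    ¬¬¬S: drop double negation, giving ¬S.
    (((P ∧ ¬R) ∨ R) ↔ ¬¬S): β-rule — branch into ((P ∧ ¬R) ∨ R), ¬¬S  //  ¬((P ∧ ¬R) ∨ R), ¬¬¬S.
      branch 1.1 (add ((P ∧ ¬R) ∨ R), ¬¬S):
        ¬¬S: drop double negation, giving S.
        × closes — contains both S and ¬S.
      branch 1.2 (add ¬((P ∧ ¬R) ∨ R), ¬¬¬S):
        ¬((P ∧ ¬R) ∨ R): α-rule — add ¬(P ∧ ¬R), ¬R.
        ¬¬¬S: drop double negation, giving ¬S.
        ¬(¬T ∧ Q): β-rule — branch into ¬¬T  //  ¬Q.
          branch 1.2.1 (add ¬¬T):
            × closes — contains both T and ¬T.
          branch 1.2.2 (add ¬Q):
            × closes — contains both Q and ¬Q.
  branch 2 (add ¬((P ∧ ¬R) ∨ R), ¬¬S):
    ¬((P ∧ ¬R) ∨ R): α-rule — add ¬(P ∧ ¬R), ¬R.
    ¬¬S: drop double negation, giving S.
    (((P ∧ ¬R) ∨ R) ↔ ¬¬S): β-rule — branch into ((P ∧ ¬R) ∨ R), ¬¬S  //  ¬((P ∧ ¬R) ∨ R), ¬¬¬S.
      branch 2.1 (add ((P ∧ ¬R) ∨ R), ¬¬S):
        ¬¬S: drop double negation, giving S.
        ¬(¬T ∧ Q): β-rule — branch into ¬¬T  //  ¬Q.
          branch 2.1.1 (add ¬¬T):
            × closes — contains both T and ¬T.
          branch 2.1.2 (add ¬Q):
            × closes — contains both Q and ¬Q.
      branch 2.2 (add ¬((P ∧ ¬R) ∨ R), ¬¬¬S):
        ¬((P ∧ ¬R) ∨ R): α-rule — add ¬(P ∧ ¬R), ¬R.
        ¬¬¬S: drop double negation, giving ¬S.
        × closes — contains both S and ¬S.
All 6 branches close.
Every branch closed, so the negation is unsatisfiable and the formula is valid.

Valid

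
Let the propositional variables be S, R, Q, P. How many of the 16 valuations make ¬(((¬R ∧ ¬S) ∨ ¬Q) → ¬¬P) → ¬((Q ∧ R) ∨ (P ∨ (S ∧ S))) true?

Initial set: {T (¬(((¬R ∧ ¬S) ∨ ¬Q) → ¬¬P) → ¬((Q ∧ R) ∨ (P ∨ (S ∧ S))))}.
T (¬(((¬R ∧ ¬S) ∨ ¬Q) → ¬¬P) → ¬((Q ∧ R) ∨ (P ∨ (S ∧ S)))): β-rule — branch into F ¬(((¬R ∧ ¬S) ∨ ¬Q) → ¬¬P)  //  T ¬((Q ∧ R) ∨ (P ∨ (S ∧ S))).
  branch 1 (add F ¬(((¬R ∧ ¬S) ∨ ¬Q) → ¬¬P)):
    F ¬(((¬R ∧ ¬S) ∨ ¬Q) → ¬¬P): β-rule — branch into F ((¬R ∧ ¬S) ∨ ¬Q)  //  T ¬¬P.
      branch 1.1 (add F ((¬R ∧ ¬S) ∨ ¬Q)):
        F ((¬R ∧ ¬S) ∨ ¬Q): α-rule — add F (¬R ∧ ¬S), F ¬Q.
        F (¬R ∧ ¬S): β-rule — branch into F ¬R  //  F ¬S.
          branch 1.1.1 (add F ¬R):
            ○ open, literals {Q=T, R=T}.
          branch 1.1.2 (add F ¬S):
            ○ open, literals {Q=T, S=T}.
      branch 1.2 (add T ¬¬P):
        T ¬¬P: drop double negation, giving T P.
        ○ open, literals {P=T}.
  branch 2 (add T ¬((Q ∧ R) ∨ (P ∨ (S ∧ S)))):
    T ¬((Q ∧ R) ∨ (P ∨ (S ∧ S))): α-rule — add F (Q ∧ R), F (P ∨ (S ∧ S)).
    F (P ∨ (S ∧ S)): α-rule — add F P, F (S ∧ S).
    F (Q ∧ R): β-rule — branch into F Q  //  F R.
      branch 2.1 (add F Q):
        F (S ∧ S): β-rule — branch into F S  //  F S.
          branch 2.1.1 (add F S):
            ○ open, literals {P=F, Q=F, S=F}.
          branch 2.1.2 (add F S):
            ○ open, literals {P=F, Q=F, S=F}.
      branch 2.2 (add F R):
        F (S ∧ S): β-rule — branch into F S  //  F S.
          branch 2.2.1 (add F S):
            ○ open, literals {P=F, R=F, S=F}.
          branch 2.2.2 (add F S):
            ○ open, literals {P=F, R=F, S=F}.
0 branches closed, 7 open.
Each open branch fixes some atoms; the unmentioned ones are free. Counting distinct full assignments: branch {Q=T, R=T} (S, P) contributes 4 new; branch {Q=T, S=T} (R, P) contributes 2 new; branch {P=T} (S, R, Q) contributes 5 new; branch {P=F, Q=F, S=F} (R) contributes 2 new; branch {P=F, Q=F, S=F} (R) contributes 0 new; branch {P=F, R=F, S=F} (Q) contributes 1 new; branch {P=F, R=F, S=F} (Q) contributes 0 new. Total: 14.

14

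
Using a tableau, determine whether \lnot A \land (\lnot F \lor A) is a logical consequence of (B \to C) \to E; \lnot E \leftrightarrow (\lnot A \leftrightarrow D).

No

Initial set: {((B \to C) \to E); (\lnot E \leftrightarrow (\lnot A \leftrightarrow D)); \lnot (\lnot A \land (\lnot F \lor A))}.
((B \to C) \to E): β-rule — branch into \lnot (B \to C)  //  E.
  branch 1 (add \lnot (B \to C)):
    \lnot (B \to C): α-rule — add B, \lnot C.
    (\lnot E \leftrightarrow (\lnot A \leftrightarrow D)): β-rule — branch into \lnot E, (\lnot A \leftrightarrow D)  //  \lnot \lnot E, \lnot (\lnot A \leftrightarrow D).
      branch 1.1 (add \lnot E, (\lnot A \leftrightarrow D)):
        \lnot (\lnot A \land (\lnot F \lor A)): β-rule — branch into \lnot \lnot A  //  \lnot (\lnot F \lor A).
          branch 1.1.1 (add \lnot \lnot A):
            (\lnot A \leftrightarrow D): β-rule — branch into \lnot A, D  //  \lnot \lnot A, \lnot D.
              branch 1.1.1.1 (add \lnot A, D):
                × closes — contains both A and \lnot A.
              branch 1.1.1.2 (add \lnot \lnot A, \lnot D):
                ○ open, literals {A=1, B=1, C=0, D=0, E=0}.
          branch 1.1.2 (add \lnot (\lnot F \lor A)):
            \lnot (\lnot F \lor A): α-rule — add \lnot \lnot F, \lnot A.
            (\lnot A \leftrightarrow D): β-rule — branch into \lnot A, D  //  \lnot \lnot A, \lnot D.
              branch 1.1.2.1 (add \lnot A, D):
                ○ open, literals {A=0, B=1, C=0, D=1, E=0, F=1}.
              branch 1.1.2.2 (add \lnot \lnot A, \lnot D):
                × closes — contains both A and \lnot A.
      branch 1.2 (add \lnot \lnot E, \lnot (\lnot A \leftrightarrow D)):
        \lnot (\lnot A \land (\lnot F \lor A)): β-rule — branch into \lnot \lnot A  //  \lnot (\lnot F \lor A).
          branch 1.2.1 (add \lnot \lnot A):
            \lnot (\lnot A \leftrightarrow D): β-rule — branch into \lnot A, \lnot D  //  \lnot \lnot A, D.
              branch 1.2.1.1 (add \lnot A, \lnot D):
                × closes — contains both A and \lnot A.
              branch 1.2.1.2 (add \lnot \lnot A, D):
                ○ open, literals {A=1, B=1, C=0, D=1, E=1}.
          branch 1.2.2 (add \lnot (\lnot F \lor A)):
            \lnot (\lnot F \lor A): α-rule — add \lnot \lnot F, \lnot A.
            \lnot (\lnot A \leftrightarrow D): β-rule — branch into \lnot A, \lnot D  //  \lnot \lnot A, D.
              branch 1.2.2.1 (add \lnot A, \lnot D):
                ○ open, literals {A=0, B=1, C=0, D=0, E=1, F=1}.
              branch 1.2.2.2 (add \lnot \lnot A, D):
                × closes — contains both A and \lnot A.
  branch 2 (add E):
    (\lnot E \leftrightarrow (\lnot A \leftrightarrow D)): β-rule — branch into \lnot E, (\lnot A \leftrightarrow D)  //  \lnot \lnot E, \lnot (\lnot A \leftrightarrow D).
      branch 2.1 (add \lnot E, (\lnot A \leftrightarrow D)):
        × closes — contains both E and \lnot E.
      branch 2.2 (add \lnot \lnot E, \lnot (\lnot A \leftrightarrow D)):
        \lnot (\lnot A \land (\lnot F \lor A)): β-rule — branch into \lnot \lnot A  //  \lnot (\lnot F \lor A).
          branch 2.2.1 (add \lnot \lnot A):
            \lnot (\lnot A \leftrightarrow D): β-rule — branch into \lnot A, \lnot D  //  \lnot \lnot A, D.
              branch 2.2.1.1 (add \lnot A, \lnot D):
                × closes — contains both A and \lnot A.
              branch 2.2.1.2 (add \lnot \lnot A, D):
                ○ open, literals {A=1, D=1, E=1}.
          branch 2.2.2 (add \lnot (\lnot F \lor A)):
            \lnot (\lnot F \lor A): α-rule — add \lnot \lnot F, \lnot A.
            \lnot (\lnot A \leftrightarrow D): β-rule — branch into \lnot A, \lnot D  //  \lnot \lnot A, D.
              branch 2.2.2.1 (add \lnot A, \lnot D):
                ○ open, literals {A=0, D=0, E=1, F=1}.
              branch 2.2.2.2 (add \lnot \lnot A, D):
                × closes — contains both A and \lnot A.
7 branches closed, 6 open.
An open branch gives a countermodel: A=1, B=1, C=0, D=0, E=0 (unmentioned atoms arbitrary); the premises hold there but the conclusion fails.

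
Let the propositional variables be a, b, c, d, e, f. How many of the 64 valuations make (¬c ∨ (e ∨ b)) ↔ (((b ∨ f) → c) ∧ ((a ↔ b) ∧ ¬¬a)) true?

Initial set: {T ((¬c ∨ (e ∨ b)) ↔ (((b ∨ f) → c) ∧ ((a ↔ b) ∧ ¬¬a)))}.
T ((¬c ∨ (e ∨ b)) ↔ (((b ∨ f) → c) ∧ ((a ↔ b) ∧ ¬¬a))): β-rule — branch into T (¬c ∨ (e ∨ b)), T (((b ∨ f) → c) ∧ ((a ↔ b) ∧ ¬¬a))  //  F (¬c ∨ (e ∨ b)), F (((b ∨ f) → c) ∧ ((a ↔ b) ∧ ¬¬a)).
  branch 1 (add T (¬c ∨ (e ∨ b)), T (((b ∨ f) → c) ∧ ((a ↔ b) ∧ ¬¬a))):
    T (((b ∨ f) → c) ∧ ((a ↔ b) ∧ ¬¬a)): α-rule — add T ((b ∨ f) → c), T ((a ↔ b) ∧ ¬¬a).
    T ((a ↔ b) ∧ ¬¬a): α-rule — add T (a ↔ b), T ¬¬a.
    T ¬¬a: drop double negation, giving T a.
    T (¬c ∨ (e ∨ b)): β-rule — branch into T ¬c  //  T (e ∨ b).
      branch 1.1 (add T ¬c):
        T ((b ∨ f) → c): β-rule — branch into F (b ∨ f)  //  T c.
          branch 1.1.1 (add F (b ∨ f)):
            F (b ∨ f): α-rule — add F b, F f.
            T (a ↔ b): β-rule — branch into T a, T b  //  F a, F b.
              branch 1.1.1.1 (add T a, T b):
                × closes — contains both b and ¬b.
              branch 1.1.1.2 (add F a, F b):
                × closes — contains both a and ¬a.
          branch 1.1.2 (add T c):
            × closes — contains both c and ¬c.
      branch 1.2 (add T (e ∨ b)):
        T ((b ∨ f) → c): β-rule — branch into F (b ∨ f)  //  T c.
          branch 1.2.1 (add F (b ∨ f)):
            F (b ∨ f): α-rule — add F b, F f.
            T (a ↔ b): β-rule — branch into T a, T b  //  F a, F b.
              branch 1.2.1.1 (add T a, T b):
                × closes — contains both b and ¬b.
              branch 1.2.1.2 (add F a, F b):
                × closes — contains both a and ¬a.
          branch 1.2.2 (add T c):
            T (a ↔ b): β-rule — branch into T a, T b  //  F a, F b.
              branch 1.2.2.1 (add T a, T b):
                T (e ∨ b): β-rule — branch into T e  //  T b.
                  branch 1.2.2.1.1 (add T e):
                    ○ open, literals {a=T, b=T, c=T, e=T}.
                  branch 1.2.2.1.2 (add T b):
                    ○ open, literals {a=T, b=T, c=T}.
              branch 1.2.2.2 (add F a, F b):
                × closes — contains both a and ¬a.
  branch 2 (add F (¬c ∨ (e ∨ b)), F (((b ∨ f) → c) ∧ ((a ↔ b) ∧ ¬¬a))):
    F (¬c ∨ (e ∨ b)): α-rule — add F ¬c, F (e ∨ b).
    F (e ∨ b): α-rule — add F e, F b.
    F (((b ∨ f) → c) ∧ ((a ↔ b) ∧ ¬¬a)): β-rule — branch into F ((b ∨ f) → c)  //  F ((a ↔ b) ∧ ¬¬a).
      branch 2.1 (add F ((b ∨ f) → c)):
        F ((b ∨ f) → c): α-rule — add T (b ∨ f), F c.
        × closes — contains both c and ¬c.
      branch 2.2 (add F ((a ↔ b) ∧ ¬¬a)):
        F ((a ↔ b) ∧ ¬¬a): β-rule — branch into F (a ↔ b)  //  F ¬¬a.
          branch 2.2.1 (add F (a ↔ b)):
            F (a ↔ b): β-rule — branch into T a, F b  //  F a, T b.
              branch 2.2.1.1 (add T a, F b):
                ○ open, literals {a=T, b=F, c=T, e=F}.
              branch 2.2.1.2 (add F a, T b):
                × closes — contains both b and ¬b.
          branch 2.2.2 (add F ¬¬a):
            F ¬¬a: drop double negation, giving F a.
            ○ open, literals {a=F, b=F, c=T, e=F}.
8 branches closed, 4 open.
Each open branch fixes some atoms; the unmentioned ones are free. Counting distinct full assignments: branch {a=T, b=T, c=T, e=T} (d, f) contributes 4 new; branch {a=T, b=T, c=T} (d, e, f) contributes 4 new; branch {a=T, b=F, c=T, e=F} (d, f) contributes 4 new; branch {a=F, b=F, c=T, e=F} (d, f) contributes 4 new. Total: 16.

16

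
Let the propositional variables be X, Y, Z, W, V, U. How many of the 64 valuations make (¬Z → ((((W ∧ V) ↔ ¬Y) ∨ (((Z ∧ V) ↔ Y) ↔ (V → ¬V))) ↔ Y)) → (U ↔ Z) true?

Initial set: {((¬Z → ((((W ∧ V) ↔ ¬Y) ∨ (((Z ∧ V) ↔ Y) ↔ (V → ¬V))) ↔ Y)) → (U ↔ Z))}.
((¬Z → ((((W ∧ V) ↔ ¬Y) ∨ (((Z ∧ V) ↔ Y) ↔ (V → ¬V))) ↔ Y)) → (U ↔ Z)): β-rule — branch into ¬(¬Z → ((((W ∧ V) ↔ ¬Y) ∨ (((Z ∧ V) ↔ Y) ↔ (V → ¬V))) ↔ Y))  //  (U ↔ Z).
  branch 1 (add ¬(¬Z → ((((W ∧ V) ↔ ¬Y) ∨ (((Z ∧ V) ↔ Y) ↔ (V → ¬V))) ↔ Y))):
    ¬(¬Z → ((((W ∧ V) ↔ ¬Y) ∨ (((Z ∧ V) ↔ Y) ↔ (V → ¬V))) ↔ Y)): α-rule — add ¬Z, ¬((((W ∧ V) ↔ ¬Y) ∨ (((Z ∧ V) ↔ Y) ↔ (V → ¬V))) ↔ Y).
    ¬((((W ∧ V) ↔ ¬Y) ∨ (((Z ∧ V) ↔ Y) ↔ (V → ¬V))) ↔ Y): β-rule — branch into (((W ∧ V) ↔ ¬Y) ∨ (((Z ∧ V) ↔ Y) ↔ (V → ¬V))), ¬Y  //  ¬(((W ∧ V) ↔ ¬Y) ∨ (((Z ∧ V) ↔ Y) ↔ (V → ¬V))), Y.
      branch 1.1 (add (((W ∧ V) ↔ ¬Y) ∨ (((Z ∧ V) ↔ Y) ↔ (V → ¬V))), ¬Y):
        (((W ∧ V) ↔ ¬Y) ∨ (((Z ∧ V) ↔ Y) ↔ (V → ¬V))): β-rule — branch into ((W ∧ V) ↔ ¬Y)  //  (((Z ∧ V) ↔ Y) ↔ (V → ¬V)).
          branch 1.1.1 (add ((W ∧ V) ↔ ¬Y)):
            ((W ∧ V) ↔ ¬Y): β-rule — branch into (W ∧ V), ¬Y  //  ¬(W ∧ V), ¬¬Y.
              branch 1.1.1.1 (add (W ∧ V), ¬Y):
                (W ∧ V): α-rule — add W, V.
                ○ open, literals {V=true, W=true, Y=false, Z=false}.
              branch 1.1.1.2 (add ¬(W ∧ V), ¬¬Y):
                × closes — contains both Y and ¬Y.
          branch 1.1.2 (add (((Z ∧ V) ↔ Y) ↔ (V → ¬V))):
            (((Z ∧ V) ↔ Y) ↔ (V → ¬V)): β-rule — branch into ((Z ∧ V) ↔ Y), (V → ¬V)  //  ¬((Z ∧ V) ↔ Y), ¬(V → ¬V).
              branch 1.1.2.1 (add ((Z ∧ V) ↔ Y), (V → ¬V)):
                ((Z ∧ V) ↔ Y): β-rule — branch into (Z ∧ V), Y  //  ¬(Z ∧ V), ¬Y.
                  branch 1.1.2.1.1 (add (Z ∧ V), Y):
                    × closes — contains both Y and ¬Y.
                  branch 1.1.2.1.2 (add ¬(Z ∧ V), ¬Y):
                    (V → ¬V): β-rule — branch into ¬V  //  ¬V.
                      branch 1.1.2.1.2.1 (add ¬V):
                        ¬(Z ∧ V): β-rule — branch into ¬Z  //  ¬V.
                          branch 1.1.2.1.2.1.1 (add ¬Z):
                            ○ open, literals {V=false, Y=false, Z=false}.
                          branch 1.1.2.1.2.1.2 (add ¬V):
                            ○ open, literals {V=false, Y=false, Z=false}.
                      branch 1.1.2.1.2.2 (add ¬V):
                        ¬(Z ∧ V): β-rule — branch into ¬Z  //  ¬V.
                          branch 1.1.2.1.2.2.1 (add ¬Z):
                            ○ open, literals {V=false, Y=false, Z=false}.
                          branch 1.1.2.1.2.2.2 (add ¬V):
                            ○ open, literals {V=false, Y=false, Z=false}.
              branch 1.1.2.2 (add ¬((Z ∧ V) ↔ Y), ¬(V → ¬V)):
                ¬(V → ¬V): α-rule — add V, ¬¬V.
                ¬((Z ∧ V) ↔ Y): β-rule — branch into (Z ∧ V), ¬Y  //  ¬(Z ∧ V), Y.
                  branch 1.1.2.2.1 (add (Z ∧ V), ¬Y):
                    (Z ∧ V): α-rule — add Z, V.
                    × closes — contains both Z and ¬Z.
                  branch 1.1.2.2.2 (add ¬(Z ∧ V), Y):
                    × closes — contains both Y and ¬Y.
      branch 1.2 (add ¬(((W ∧ V) ↔ ¬Y) ∨ (((Z ∧ V) ↔ Y) ↔ (V → ¬V))), Y):
        ¬(((W ∧ V) ↔ ¬Y) ∨ (((Z ∧ V) ↔ Y) ↔ (V → ¬V))): α-rule — add ¬((W ∧ V) ↔ ¬Y), ¬(((Z ∧ V) ↔ Y) ↔ (V → ¬V)).
        ¬((W ∧ V) ↔ ¬Y): β-rule — branch into (W ∧ V), ¬¬Y  //  ¬(W ∧ V), ¬Y.
          branch 1.2.1 (add (W ∧ V), ¬¬Y):
            (W ∧ V): α-rule — add W, V.
            ¬(((Z ∧ V) ↔ Y) ↔ (V → ¬V)): β-rule — branch into ((Z ∧ V) ↔ Y), ¬(V → ¬V)  //  ¬((Z ∧ V) ↔ Y), (V → ¬V).
              branch 1.2.1.1 (add ((Z ∧ V) ↔ Y), ¬(V → ¬V)):
                ¬(V → ¬V): α-rule — add V, ¬¬V.
                ((Z ∧ V) ↔ Y): β-rule — branch into (Z ∧ V), Y  //  ¬(Z ∧ V), ¬Y.
                  branch 1.2.1.1.1 (add (Z ∧ V), Y):
                    (Z ∧ V): α-rule — add Z, V.
                    × closes — contains both Z and ¬Z.
                  branch 1.2.1.1.2 (add ¬(Z ∧ V), ¬Y):
                    × closes — contains both Y and ¬Y.
              branch 1.2.1.2 (add ¬((Z ∧ V) ↔ Y), (V → ¬V)):
                ¬((Z ∧ V) ↔ Y): β-rule — branch into (Z ∧ V), ¬Y  //  ¬(Z ∧ V), Y.
                  branch 1.2.1.2.1 (add (Z ∧ V), ¬Y):
                    × closes — contains both Y and ¬Y.
                  branch 1.2.1.2.2 (add ¬(Z ∧ V), Y):
                    (V → ¬V): β-rule — branch into ¬V  //  ¬V.
                      branch 1.2.1.2.2.1 (add ¬V):
                        × closes — contains both V and ¬V.
                      branch 1.2.1.2.2.2 (add ¬V):
                        × closes — contains both V and ¬V.
          branch 1.2.2 (add ¬(W ∧ V), ¬Y):
            × closes — contains both Y and ¬Y.
  branch 2 (add (U ↔ Z)):
    (U ↔ Z): β-rule — branch into U, Z  //  ¬U, ¬Z.
      branch 2.1 (add U, Z):
        ○ open, literals {U=true, Z=true}.
      branch 2.2 (add ¬U, ¬Z):
        ○ open, literals {U=false, Z=false}.
10 branches closed, 7 open.
Each open branch fixes some atoms; the unmentioned ones are free. Counting distinct full assignments: branch {V=true, W=true, Y=false, Z=false} (X, U) contributes 4 new; branch {V=false, Y=false, Z=false} (X, W, U) contributes 8 new; branch {V=false, Y=false, Z=false} (X, W, U) contributes 0 new; branch {V=false, Y=false, Z=false} (X, W, U) contributes 0 new; branch {V=false, Y=false, Z=false} (X, W, U) contributes 0 new; branch {U=true, Z=true} (X, Y, W, V) contributes 16 new; branch {U=false, Z=false} (X, Y, W, V) contributes 10 new. Total: 38.

38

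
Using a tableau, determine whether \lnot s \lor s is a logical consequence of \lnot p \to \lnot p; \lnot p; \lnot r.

Initial set: {T (\lnot p \to \lnot p); T \lnot p; T \lnot r; F (\lnot s \lor s)}.
F (\lnot s \lor s): α-rule — add F \lnot s, F s.
× closes — contains both s and \lnot s.
All 1 branch closes.
Every branch closed, so the premises entail the conclusion.

Yes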